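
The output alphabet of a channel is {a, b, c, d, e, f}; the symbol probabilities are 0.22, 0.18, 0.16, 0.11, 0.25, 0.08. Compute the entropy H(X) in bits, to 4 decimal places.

2.4907 bits

H = −Σ pᵢ log₂ pᵢ.
−0.22·log₂(0.22) = 0.4806
−0.18·log₂(0.18) = 0.4453
−0.16·log₂(0.16) = 0.4230
−0.11·log₂(0.11) = 0.3503
−0.25·log₂(0.25) = 0.5000
−0.08·log₂(0.08) = 0.2915
Sum ≈ 2.4907 → 2.4907 bits.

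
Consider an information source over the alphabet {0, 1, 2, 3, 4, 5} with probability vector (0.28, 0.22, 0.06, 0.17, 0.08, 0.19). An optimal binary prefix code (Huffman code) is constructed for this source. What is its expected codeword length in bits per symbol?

Repeatedly combine the two least-probable nodes; the expected code length is the sum of the merged weights.
merge 3/50 + 2/25 → 7/50
merge 7/50 + 17/100 → 31/100
merge 19/100 + 11/50 → 41/100
merge 7/25 + 31/100 → 59/100
merge 41/100 + 59/100 → 1
L = 7/50 + 31/100 + 41/100 + 59/100 + 1 = 49/20 = 2.45 bits/symbol.

2.45 bits/symbol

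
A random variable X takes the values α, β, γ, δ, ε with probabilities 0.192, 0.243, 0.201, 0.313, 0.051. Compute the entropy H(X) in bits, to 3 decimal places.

2.162 bits

H = −Σ pᵢ log₂ pᵢ.
−0.192·log₂(0.192) = 0.4571
−0.243·log₂(0.243) = 0.4960
−0.201·log₂(0.201) = 0.4653
−0.313·log₂(0.313) = 0.5245
−0.051·log₂(0.051) = 0.2190
Sum ≈ 2.1618 → 2.162 bits.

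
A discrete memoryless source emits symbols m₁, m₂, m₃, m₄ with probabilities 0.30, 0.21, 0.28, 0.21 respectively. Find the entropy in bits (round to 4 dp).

H = −Σ pᵢ log₂ pᵢ.
−0.30·log₂(0.30) = 0.5211
−0.21·log₂(0.21) = 0.4728
−0.28·log₂(0.28) = 0.5142
−0.21·log₂(0.21) = 0.4728
Sum ≈ 1.9810 → 1.9810 bits.

1.9810 bits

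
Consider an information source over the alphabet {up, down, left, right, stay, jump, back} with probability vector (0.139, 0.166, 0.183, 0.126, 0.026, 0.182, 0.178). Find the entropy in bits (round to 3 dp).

H = −Σ pᵢ log₂ pᵢ.
−0.139·log₂(0.139) = 0.3957
−0.166·log₂(0.166) = 0.4301
−0.183·log₂(0.183) = 0.4484
−0.126·log₂(0.126) = 0.3766
−0.026·log₂(0.026) = 0.1369
−0.182·log₂(0.182) = 0.4474
−0.178·log₂(0.178) = 0.4432
Sum ≈ 2.6782 → 2.678 bits.

2.678 bits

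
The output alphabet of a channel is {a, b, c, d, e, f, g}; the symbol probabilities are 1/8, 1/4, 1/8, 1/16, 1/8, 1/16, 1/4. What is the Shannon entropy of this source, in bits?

Each probability is a power of 1/2, so log₂(1/p) is an integer.
H = Σ p·log₂(1/p) = 1/8·3 + 1/4·2 + 1/8·3 + 1/16·4 + 1/8·3 + 1/16·4 + 1/4·2 = 2.625 bits.

2.625 bits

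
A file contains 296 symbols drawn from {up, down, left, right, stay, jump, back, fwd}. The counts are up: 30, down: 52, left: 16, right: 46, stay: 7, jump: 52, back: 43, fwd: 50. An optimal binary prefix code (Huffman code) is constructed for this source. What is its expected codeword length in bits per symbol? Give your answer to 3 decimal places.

Probabilities are the counts divided by 296.
Repeatedly combine the two least-probable nodes; the expected code length is the sum of the merged weights.
merge 7/296 + 2/37 → 23/296
merge 23/296 + 15/148 → 53/296
merge 43/296 + 23/148 → 89/296
merge 25/148 + 13/74 → 51/148
merge 13/74 + 53/296 → 105/296
merge 89/296 + 51/148 → 191/296
merge 105/296 + 191/296 → 1
L = 23/296 + 53/296 + 89/296 + 51/148 + 105/296 + 191/296 + 1 = 859/296 ≈ 2.902 bits/symbol.

2.902 bits/symbol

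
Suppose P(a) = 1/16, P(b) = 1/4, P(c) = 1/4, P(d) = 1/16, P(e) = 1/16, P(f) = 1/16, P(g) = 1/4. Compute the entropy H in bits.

Each probability is a power of 1/2, so log₂(1/p) is an integer.
H = Σ p·log₂(1/p) = 1/16·4 + 1/4·2 + 1/4·2 + 1/16·4 + 1/16·4 + 1/16·4 + 1/4·2 = 2.5 bits.

2.5 bits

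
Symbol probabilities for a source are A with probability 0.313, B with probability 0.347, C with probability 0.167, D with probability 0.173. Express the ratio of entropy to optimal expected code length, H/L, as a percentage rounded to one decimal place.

Entropy H = −Σ p log₂ p ≈ 1.9235 bits.
Huffman merges: 167/1000+173/1000→17/50; 313/1000+17/50→653/1000; 347/1000+653/1000→1. L = 1993/1000 ≈ 1.9930.
Efficiency = H/L = 1.9235/1.9930 = 96.5%.

96.5%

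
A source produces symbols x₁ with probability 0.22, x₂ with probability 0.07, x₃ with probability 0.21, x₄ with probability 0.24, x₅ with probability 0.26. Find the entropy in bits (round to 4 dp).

2.2214 bits

H = −Σ pᵢ log₂ pᵢ.
−0.22·log₂(0.22) = 0.4806
−0.07·log₂(0.07) = 0.2686
−0.21·log₂(0.21) = 0.4728
−0.24·log₂(0.24) = 0.4941
−0.26·log₂(0.26) = 0.5053
Sum ≈ 2.2214 → 2.2214 bits.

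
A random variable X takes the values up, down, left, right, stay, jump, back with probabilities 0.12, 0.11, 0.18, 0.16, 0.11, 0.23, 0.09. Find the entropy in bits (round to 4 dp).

2.7363 bits

H = −Σ pᵢ log₂ pᵢ.
−0.12·log₂(0.12) = 0.3671
−0.11·log₂(0.11) = 0.3503
−0.18·log₂(0.18) = 0.4453
−0.16·log₂(0.16) = 0.4230
−0.11·log₂(0.11) = 0.3503
−0.23·log₂(0.23) = 0.4877
−0.09·log₂(0.09) = 0.3127
Sum ≈ 2.7363 → 2.7363 bits.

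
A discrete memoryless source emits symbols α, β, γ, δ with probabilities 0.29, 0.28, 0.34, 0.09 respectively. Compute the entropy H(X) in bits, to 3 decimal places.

H = −Σ pᵢ log₂ pᵢ.
−0.29·log₂(0.29) = 0.5179
−0.28·log₂(0.28) = 0.5142
−0.34·log₂(0.34) = 0.5292
−0.09·log₂(0.09) = 0.3127
Sum ≈ 1.8740 → 1.874 bits.

1.874 bits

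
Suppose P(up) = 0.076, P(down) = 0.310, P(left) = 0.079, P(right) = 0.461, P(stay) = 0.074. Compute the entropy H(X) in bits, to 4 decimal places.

1.8886 bits

H = −Σ pᵢ log₂ pᵢ.
−0.076·log₂(0.076) = 0.2826
−0.310·log₂(0.310) = 0.5238
−0.079·log₂(0.079) = 0.2893
−0.461·log₂(0.461) = 0.5150
−0.074·log₂(0.074) = 0.2780
Sum ≈ 1.8886 → 1.8886 bits.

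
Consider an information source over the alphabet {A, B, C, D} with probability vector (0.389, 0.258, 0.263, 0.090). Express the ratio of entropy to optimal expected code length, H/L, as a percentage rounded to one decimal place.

Entropy H = −Σ p log₂ p ≈ 1.8536 bits.
Huffman merges: 9/100+129/500→87/250; 263/1000+87/250→611/1000; 389/1000+611/1000→1. L = 1959/1000 ≈ 1.9590.
Efficiency = H/L = 1.8536/1.9590 = 94.6%.

94.6%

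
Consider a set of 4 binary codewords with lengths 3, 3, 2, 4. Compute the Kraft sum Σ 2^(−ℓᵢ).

With common denominator 2^4 = 16: Σ 2^(−ℓᵢ) = 2/16 + 2/16 + 4/16 + 1/16 = 9/16 = 0.5625.

0.5625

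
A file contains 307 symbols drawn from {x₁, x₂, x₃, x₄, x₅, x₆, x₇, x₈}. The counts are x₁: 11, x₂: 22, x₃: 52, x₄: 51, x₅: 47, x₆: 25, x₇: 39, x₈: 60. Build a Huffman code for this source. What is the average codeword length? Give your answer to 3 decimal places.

Probabilities are the counts divided by 307.
Repeatedly combine the two least-probable nodes; the expected code length is the sum of the merged weights.
merge 11/307 + 22/307 → 33/307
merge 25/307 + 33/307 → 58/307
merge 39/307 + 47/307 → 86/307
merge 51/307 + 52/307 → 103/307
merge 58/307 + 60/307 → 118/307
merge 86/307 + 103/307 → 189/307
merge 118/307 + 189/307 → 1
L = 33/307 + 58/307 + 86/307 + 103/307 + 118/307 + 189/307 + 1 = 894/307 ≈ 2.912 bits/symbol.

2.912 bits/symbol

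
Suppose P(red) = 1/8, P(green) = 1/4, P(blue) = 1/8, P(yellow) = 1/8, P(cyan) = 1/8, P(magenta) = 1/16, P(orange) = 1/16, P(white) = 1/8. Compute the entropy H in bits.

Each probability is a power of 1/2, so log₂(1/p) is an integer.
H = Σ p·log₂(1/p) = 1/8·3 + 1/4·2 + 1/8·3 + 1/8·3 + 1/8·3 + 1/16·4 + 1/16·4 + 1/8·3 = 2.875 bits.

2.875 bits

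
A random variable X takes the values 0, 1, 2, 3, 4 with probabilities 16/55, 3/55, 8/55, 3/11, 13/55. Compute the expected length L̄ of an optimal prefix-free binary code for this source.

Repeatedly combine the two least-probable nodes; the expected code length is the sum of the merged weights.
merge 3/55 + 8/55 → 1/5
merge 1/5 + 13/55 → 24/55
merge 3/11 + 16/55 → 31/55
merge 24/55 + 31/55 → 1
L = 1/5 + 24/55 + 31/55 + 1 = 11/5 = 2.2 bits/symbol.

2.2 bits/symbol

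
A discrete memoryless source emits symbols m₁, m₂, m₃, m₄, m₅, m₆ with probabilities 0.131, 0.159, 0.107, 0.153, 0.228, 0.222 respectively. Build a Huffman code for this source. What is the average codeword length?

Repeatedly combine the two least-probable nodes; the expected code length is the sum of the merged weights.
merge 107/1000 + 131/1000 → 119/500
merge 153/1000 + 159/1000 → 39/125
merge 111/500 + 57/250 → 9/20
merge 119/500 + 39/125 → 11/20
merge 9/20 + 11/20 → 1
L = 119/500 + 39/125 + 9/20 + 11/20 + 1 = 51/20 = 2.55 bits/symbol.

2.55 bits/symbol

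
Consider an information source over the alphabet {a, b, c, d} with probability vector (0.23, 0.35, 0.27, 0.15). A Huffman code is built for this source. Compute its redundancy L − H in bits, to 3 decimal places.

0.062 bits

Entropy H = −Σ p log₂ p ≈ 1.9383 bits.
Huffman merges: 3/20+23/100→19/50; 27/100+7/20→31/50; 19/50+31/50→1. L = 2 ≈ 2.0000.
L − H = 2.0000 − 1.9383 = 0.062 bits.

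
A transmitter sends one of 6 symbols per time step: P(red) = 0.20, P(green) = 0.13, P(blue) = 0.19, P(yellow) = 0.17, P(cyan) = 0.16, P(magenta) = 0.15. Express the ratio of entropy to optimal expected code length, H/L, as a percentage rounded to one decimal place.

98.5%

Entropy H = −Σ p log₂ p ≈ 2.5704 bits.
Huffman merges: 13/100+3/20→7/25; 4/25+17/100→33/100; 19/100+1/5→39/100; 7/25+33/100→61/100; 39/100+61/100→1. L = 261/100 ≈ 2.6100.
Efficiency = H/L = 2.5704/2.6100 = 98.5%.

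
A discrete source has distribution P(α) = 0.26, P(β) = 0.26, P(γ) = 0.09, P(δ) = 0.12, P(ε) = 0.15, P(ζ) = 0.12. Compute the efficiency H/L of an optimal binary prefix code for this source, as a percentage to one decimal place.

Entropy H = −Σ p log₂ p ≈ 2.4679 bits.
Huffman merges: 9/100+3/25→21/100; 3/25+3/20→27/100; 21/100+13/50→47/100; 13/50+27/100→53/100; 47/100+53/100→1. L = 62/25 ≈ 2.4800.
Efficiency = H/L = 2.4679/2.4800 = 99.5%.

99.5%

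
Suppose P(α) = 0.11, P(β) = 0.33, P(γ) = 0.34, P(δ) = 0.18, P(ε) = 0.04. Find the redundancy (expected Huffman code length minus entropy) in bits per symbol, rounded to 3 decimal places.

0.102 bits

Entropy H = −Σ p log₂ p ≈ 2.0383 bits.
Huffman merges: 1/25+11/100→3/20; 3/20+9/50→33/100; 33/100+33/100→33/50; 17/50+33/50→1. L = 107/50 ≈ 2.1400.
L − H = 2.1400 − 2.0383 = 0.102 bits.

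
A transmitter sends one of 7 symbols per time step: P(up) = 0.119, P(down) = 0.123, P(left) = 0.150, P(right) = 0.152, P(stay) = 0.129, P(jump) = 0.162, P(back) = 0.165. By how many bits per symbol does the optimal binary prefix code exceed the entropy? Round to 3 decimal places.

Entropy H = −Σ p log₂ p ≈ 2.7964 bits.
Huffman merges: 119/1000+123/1000→121/500; 129/1000+3/20→279/1000; 19/125+81/500→157/500; 33/200+121/500→407/1000; 279/1000+157/500→593/1000; 407/1000+593/1000→1. L = 567/200 ≈ 2.8350.
L − H = 2.8350 − 2.7964 = 0.039 bits.

0.039 bits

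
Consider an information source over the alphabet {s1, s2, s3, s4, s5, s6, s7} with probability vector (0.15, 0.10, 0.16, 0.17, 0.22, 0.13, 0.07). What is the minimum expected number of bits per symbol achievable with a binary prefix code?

2.78 bits/symbol

Repeatedly combine the two least-probable nodes; the expected code length is the sum of the merged weights.
merge 7/100 + 1/10 → 17/100
merge 13/100 + 3/20 → 7/25
merge 4/25 + 17/100 → 33/100
merge 17/100 + 11/50 → 39/100
merge 7/25 + 33/100 → 61/100
merge 39/100 + 61/100 → 1
L = 17/100 + 7/25 + 33/100 + 39/100 + 61/100 + 1 = 139/50 = 2.78 bits/symbol.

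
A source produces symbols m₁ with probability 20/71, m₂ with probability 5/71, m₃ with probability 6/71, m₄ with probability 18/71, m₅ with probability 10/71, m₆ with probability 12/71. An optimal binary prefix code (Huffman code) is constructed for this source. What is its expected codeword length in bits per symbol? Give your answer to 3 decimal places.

Repeatedly combine the two least-probable nodes; the expected code length is the sum of the merged weights.
merge 5/71 + 6/71 → 11/71
merge 10/71 + 11/71 → 21/71
merge 12/71 + 18/71 → 30/71
merge 20/71 + 21/71 → 41/71
merge 30/71 + 41/71 → 1
L = 11/71 + 21/71 + 30/71 + 41/71 + 1 = 174/71 ≈ 2.451 bits/symbol.

2.451 bits/symbol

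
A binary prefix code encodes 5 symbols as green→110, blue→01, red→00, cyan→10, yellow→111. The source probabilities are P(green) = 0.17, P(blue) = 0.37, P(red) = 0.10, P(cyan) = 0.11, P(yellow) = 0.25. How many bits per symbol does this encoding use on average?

L̄ = Σ pᵢ·ℓᵢ = 0.17·3 + 0.37·2 + 0.10·2 + 0.11·2 + 0.25·3 = 2.42 bits/symbol.

2.42 bits/symbol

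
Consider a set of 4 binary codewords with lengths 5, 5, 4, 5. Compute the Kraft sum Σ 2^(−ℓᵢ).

0.15625

With common denominator 2^5 = 32: Σ 2^(−ℓᵢ) = 1/32 + 1/32 + 2/32 + 1/32 = 5/32 = 0.15625.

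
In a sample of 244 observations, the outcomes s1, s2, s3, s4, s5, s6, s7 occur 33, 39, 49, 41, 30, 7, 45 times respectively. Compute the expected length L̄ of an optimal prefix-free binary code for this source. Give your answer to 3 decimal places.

2.766 bits/symbol

Probabilities are the counts divided by 244.
Repeatedly combine the two least-probable nodes; the expected code length is the sum of the merged weights.
merge 7/244 + 15/122 → 37/244
merge 33/244 + 37/244 → 35/122
merge 39/244 + 41/244 → 20/61
merge 45/244 + 49/244 → 47/122
merge 35/122 + 20/61 → 75/122
merge 47/122 + 75/122 → 1
L = 37/244 + 35/122 + 20/61 + 47/122 + 75/122 + 1 = 675/244 ≈ 2.766 bits/symbol.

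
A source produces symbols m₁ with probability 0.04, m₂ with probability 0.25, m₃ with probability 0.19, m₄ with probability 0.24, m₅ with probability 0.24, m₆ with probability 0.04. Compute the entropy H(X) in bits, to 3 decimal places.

H = −Σ pᵢ log₂ pᵢ.
−0.04·log₂(0.04) = 0.1858
−0.25·log₂(0.25) = 0.5000
−0.19·log₂(0.19) = 0.4552
−0.24·log₂(0.24) = 0.4941
−0.24·log₂(0.24) = 0.4941
−0.04·log₂(0.04) = 0.1858
Sum ≈ 2.3150 → 2.315 bits.

2.315 bits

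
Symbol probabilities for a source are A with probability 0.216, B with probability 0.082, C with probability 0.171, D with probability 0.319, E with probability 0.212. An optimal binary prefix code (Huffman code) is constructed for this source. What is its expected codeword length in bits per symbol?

2.253 bits/symbol

Repeatedly combine the two least-probable nodes; the expected code length is the sum of the merged weights.
merge 41/500 + 171/1000 → 253/1000
merge 53/250 + 27/125 → 107/250
merge 253/1000 + 319/1000 → 143/250
merge 107/250 + 143/250 → 1
L = 253/1000 + 107/250 + 143/250 + 1 = 2253/1000 = 2.253 bits/symbol.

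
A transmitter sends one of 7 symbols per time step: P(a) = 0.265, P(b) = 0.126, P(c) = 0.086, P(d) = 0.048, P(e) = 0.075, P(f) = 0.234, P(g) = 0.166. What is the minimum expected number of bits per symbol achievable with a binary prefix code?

Repeatedly combine the two least-probable nodes; the expected code length is the sum of the merged weights.
merge 6/125 + 3/40 → 123/1000
merge 43/500 + 123/1000 → 209/1000
merge 63/500 + 83/500 → 73/250
merge 209/1000 + 117/500 → 443/1000
merge 53/200 + 73/250 → 557/1000
merge 443/1000 + 557/1000 → 1
L = 123/1000 + 209/1000 + 73/250 + 443/1000 + 557/1000 + 1 = 328/125 = 2.624 bits/symbol.

2.624 bits/symbol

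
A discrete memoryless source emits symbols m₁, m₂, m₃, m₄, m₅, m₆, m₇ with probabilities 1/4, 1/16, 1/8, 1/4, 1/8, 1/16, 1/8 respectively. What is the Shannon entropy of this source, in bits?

2.625 bits

Each probability is a power of 1/2, so log₂(1/p) is an integer.
H = Σ p·log₂(1/p) = 1/4·2 + 1/16·4 + 1/8·3 + 1/4·2 + 1/8·3 + 1/16·4 + 1/8·3 = 2.625 bits.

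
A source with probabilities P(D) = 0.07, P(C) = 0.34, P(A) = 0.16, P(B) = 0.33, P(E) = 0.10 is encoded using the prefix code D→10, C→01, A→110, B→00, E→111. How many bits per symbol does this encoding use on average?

L̄ = Σ pᵢ·ℓᵢ = 0.07·2 + 0.34·2 + 0.16·3 + 0.33·2 + 0.10·3 = 2.26 bits/symbol.

2.26 bits/symbol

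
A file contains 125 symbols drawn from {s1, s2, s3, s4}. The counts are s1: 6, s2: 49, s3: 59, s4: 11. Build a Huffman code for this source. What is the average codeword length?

Probabilities are the counts divided by 125.
Repeatedly combine the two least-probable nodes; the expected code length is the sum of the merged weights.
merge 6/125 + 11/125 → 17/125
merge 17/125 + 49/125 → 66/125
merge 59/125 + 66/125 → 1
L = 17/125 + 66/125 + 1 = 208/125 = 1.664 bits/symbol.

1.664 bits/symbol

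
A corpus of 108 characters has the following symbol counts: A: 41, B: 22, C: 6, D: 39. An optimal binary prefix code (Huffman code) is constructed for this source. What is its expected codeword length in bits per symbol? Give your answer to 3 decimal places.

Probabilities are the counts divided by 108.
Repeatedly combine the two least-probable nodes; the expected code length is the sum of the merged weights.
merge 1/18 + 11/54 → 7/27
merge 7/27 + 13/36 → 67/108
merge 41/108 + 67/108 → 1
L = 7/27 + 67/108 + 1 = 203/108 ≈ 1.880 bits/symbol.

1.880 bits/symbol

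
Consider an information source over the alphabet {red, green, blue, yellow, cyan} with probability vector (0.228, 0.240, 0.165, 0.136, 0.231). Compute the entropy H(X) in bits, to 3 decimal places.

H = −Σ pᵢ log₂ pᵢ.
−0.228·log₂(0.228) = 0.4863
−0.240·log₂(0.240) = 0.4941
−0.165·log₂(0.165) = 0.4289
−0.136·log₂(0.136) = 0.3915
−0.231·log₂(0.231) = 0.4883
Sum ≈ 2.2891 → 2.289 bits.

2.289 bits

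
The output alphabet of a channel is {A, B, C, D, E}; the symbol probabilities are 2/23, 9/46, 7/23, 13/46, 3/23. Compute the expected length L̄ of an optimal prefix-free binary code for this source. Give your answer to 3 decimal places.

Repeatedly combine the two least-probable nodes; the expected code length is the sum of the merged weights.
merge 2/23 + 3/23 → 5/23
merge 9/46 + 5/23 → 19/46
merge 13/46 + 7/23 → 27/46
merge 19/46 + 27/46 → 1
L = 5/23 + 19/46 + 27/46 + 1 = 51/23 ≈ 2.217 bits/symbol.

2.217 bits/symbol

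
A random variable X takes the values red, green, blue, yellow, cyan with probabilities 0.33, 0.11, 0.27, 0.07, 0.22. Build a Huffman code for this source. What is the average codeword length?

2.18 bits/symbol

Repeatedly combine the two least-probable nodes; the expected code length is the sum of the merged weights.
merge 7/100 + 11/100 → 9/50
merge 9/50 + 11/50 → 2/5
merge 27/100 + 33/100 → 3/5
merge 2/5 + 3/5 → 1
L = 9/50 + 2/5 + 3/5 + 1 = 109/50 = 2.18 bits/symbol.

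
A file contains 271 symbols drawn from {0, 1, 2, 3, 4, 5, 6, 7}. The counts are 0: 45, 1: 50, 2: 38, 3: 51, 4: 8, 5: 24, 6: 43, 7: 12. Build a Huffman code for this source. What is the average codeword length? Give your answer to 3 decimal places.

2.863 bits/symbol

Probabilities are the counts divided by 271.
Repeatedly combine the two least-probable nodes; the expected code length is the sum of the merged weights.
merge 8/271 + 12/271 → 20/271
merge 20/271 + 24/271 → 44/271
merge 38/271 + 43/271 → 81/271
merge 44/271 + 45/271 → 89/271
merge 50/271 + 51/271 → 101/271
merge 81/271 + 89/271 → 170/271
merge 101/271 + 170/271 → 1
L = 20/271 + 44/271 + 81/271 + 89/271 + 101/271 + 170/271 + 1 = 776/271 ≈ 2.863 bits/symbol.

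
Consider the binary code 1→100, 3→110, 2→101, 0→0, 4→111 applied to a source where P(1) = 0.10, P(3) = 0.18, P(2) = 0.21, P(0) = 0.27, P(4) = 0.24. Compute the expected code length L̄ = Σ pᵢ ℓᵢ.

L̄ = Σ pᵢ·ℓᵢ = 0.10·3 + 0.18·3 + 0.21·3 + 0.27·1 + 0.24·3 = 2.46 bits/symbol.

2.46 bits/symbol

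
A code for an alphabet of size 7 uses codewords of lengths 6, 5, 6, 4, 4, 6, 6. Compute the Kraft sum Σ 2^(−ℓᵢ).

0.21875

With common denominator 2^6 = 64: Σ 2^(−ℓᵢ) = 1/64 + 2/64 + 1/64 + 4/64 + 4/64 + 1/64 + 1/64 = 14/64 = 0.21875.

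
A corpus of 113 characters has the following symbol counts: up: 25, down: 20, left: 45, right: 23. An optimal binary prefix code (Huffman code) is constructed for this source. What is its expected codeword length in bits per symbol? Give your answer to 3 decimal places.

1.982 bits/symbol

Probabilities are the counts divided by 113.
Repeatedly combine the two least-probable nodes; the expected code length is the sum of the merged weights.
merge 20/113 + 23/113 → 43/113
merge 25/113 + 43/113 → 68/113
merge 45/113 + 68/113 → 1
L = 43/113 + 68/113 + 1 = 224/113 ≈ 1.982 bits/symbol.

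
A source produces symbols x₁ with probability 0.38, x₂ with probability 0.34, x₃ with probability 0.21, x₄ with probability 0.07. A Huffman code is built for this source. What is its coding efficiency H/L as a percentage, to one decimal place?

Entropy H = −Σ p log₂ p ≈ 1.8010 bits.
Huffman merges: 7/100+21/100→7/25; 7/25+17/50→31/50; 19/50+31/50→1. L = 19/10 ≈ 1.9000.
Efficiency = H/L = 1.8010/1.9000 = 94.8%.

94.8%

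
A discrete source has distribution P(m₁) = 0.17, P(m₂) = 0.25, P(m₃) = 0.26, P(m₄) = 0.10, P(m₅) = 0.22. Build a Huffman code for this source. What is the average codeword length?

2.27 bits/symbol

Repeatedly combine the two least-probable nodes; the expected code length is the sum of the merged weights.
merge 1/10 + 17/100 → 27/100
merge 11/50 + 1/4 → 47/100
merge 13/50 + 27/100 → 53/100
merge 47/100 + 53/100 → 1
L = 27/100 + 47/100 + 53/100 + 1 = 227/100 = 2.27 bits/symbol.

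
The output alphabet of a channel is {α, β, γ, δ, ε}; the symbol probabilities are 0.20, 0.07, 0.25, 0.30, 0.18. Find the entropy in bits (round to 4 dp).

H = −Σ pᵢ log₂ pᵢ.
−0.20·log₂(0.20) = 0.4644
−0.07·log₂(0.07) = 0.2686
−0.25·log₂(0.25) = 0.5000
−0.30·log₂(0.30) = 0.5211
−0.18·log₂(0.18) = 0.4453
Sum ≈ 2.1993 → 2.1993 bits.

2.1993 bits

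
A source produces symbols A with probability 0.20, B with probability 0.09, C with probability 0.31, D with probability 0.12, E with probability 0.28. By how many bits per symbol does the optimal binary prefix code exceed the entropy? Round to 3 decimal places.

Entropy H = −Σ p log₂ p ≈ 2.1821 bits.
Huffman merges: 9/100+3/25→21/100; 1/5+21/100→41/100; 7/25+31/100→59/100; 41/100+59/100→1. L = 221/100 ≈ 2.2100.
L − H = 2.2100 − 2.1821 = 0.028 bits.

0.028 bits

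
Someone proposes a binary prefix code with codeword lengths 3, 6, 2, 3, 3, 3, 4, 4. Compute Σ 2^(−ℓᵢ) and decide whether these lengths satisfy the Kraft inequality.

0.890625; yes

With common denominator 2^6 = 64: Σ 2^(−ℓᵢ) = 8/64 + 1/64 + 16/64 + 8/64 + 8/64 + 8/64 + 4/64 + 4/64 = 57/64 = 0.890625.
Kraft's inequality requires Σ ≤ 1; here Σ = 0.890625 ≤ 1, so such a prefix code exists.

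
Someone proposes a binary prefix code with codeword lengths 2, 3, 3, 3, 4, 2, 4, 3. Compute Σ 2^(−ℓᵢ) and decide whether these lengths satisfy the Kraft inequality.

With common denominator 2^4 = 16: Σ 2^(−ℓᵢ) = 4/16 + 2/16 + 2/16 + 2/16 + 1/16 + 4/16 + 1/16 + 2/16 = 18/16 = 1.125.
Kraft's inequality requires Σ ≤ 1; here Σ = 1.125 > 1, so no such prefix code exists.

1.125; no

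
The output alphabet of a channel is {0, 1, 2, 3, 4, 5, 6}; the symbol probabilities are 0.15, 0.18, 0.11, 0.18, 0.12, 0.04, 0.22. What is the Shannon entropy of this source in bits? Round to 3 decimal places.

H = −Σ pᵢ log₂ pᵢ.
−0.15·log₂(0.15) = 0.4105
−0.18·log₂(0.18) = 0.4453
−0.11·log₂(0.11) = 0.3503
−0.18·log₂(0.18) = 0.4453
−0.12·log₂(0.12) = 0.3671
−0.04·log₂(0.04) = 0.1858
−0.22·log₂(0.22) = 0.4806
Sum ≈ 2.6848 → 2.685 bits.

2.685 bits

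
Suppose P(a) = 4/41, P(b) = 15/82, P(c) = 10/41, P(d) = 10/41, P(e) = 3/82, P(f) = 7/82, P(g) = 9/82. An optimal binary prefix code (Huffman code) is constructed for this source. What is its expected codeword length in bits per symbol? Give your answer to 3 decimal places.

2.634 bits/symbol

Repeatedly combine the two least-probable nodes; the expected code length is the sum of the merged weights.
merge 3/82 + 7/82 → 5/41
merge 4/41 + 9/82 → 17/82
merge 5/41 + 15/82 → 25/82
merge 17/82 + 10/41 → 37/82
merge 10/41 + 25/82 → 45/82
merge 37/82 + 45/82 → 1
L = 5/41 + 17/82 + 25/82 + 37/82 + 45/82 + 1 = 108/41 ≈ 2.634 bits/symbol.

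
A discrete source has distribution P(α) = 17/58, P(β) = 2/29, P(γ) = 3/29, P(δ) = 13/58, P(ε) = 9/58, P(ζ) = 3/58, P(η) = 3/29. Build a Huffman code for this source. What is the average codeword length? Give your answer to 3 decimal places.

2.603 bits/symbol

Repeatedly combine the two least-probable nodes; the expected code length is the sum of the merged weights.
merge 3/58 + 2/29 → 7/58
merge 3/29 + 3/29 → 6/29
merge 7/58 + 9/58 → 8/29
merge 6/29 + 13/58 → 25/58
merge 8/29 + 17/58 → 33/58
merge 25/58 + 33/58 → 1
L = 7/58 + 6/29 + 8/29 + 25/58 + 33/58 + 1 = 151/58 ≈ 2.603 bits/symbol.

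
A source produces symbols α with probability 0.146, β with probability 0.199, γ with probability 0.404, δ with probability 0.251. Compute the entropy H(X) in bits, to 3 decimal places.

H = −Σ pᵢ log₂ pᵢ.
−0.146·log₂(0.146) = 0.4053
−0.199·log₂(0.199) = 0.4635
−0.404·log₂(0.404) = 0.5283
−0.251·log₂(0.251) = 0.5006
Sum ≈ 1.8976 → 1.898 bits.

1.898 bits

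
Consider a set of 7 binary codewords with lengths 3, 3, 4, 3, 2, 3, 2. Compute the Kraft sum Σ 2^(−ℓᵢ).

1.0625

With common denominator 2^4 = 16: Σ 2^(−ℓᵢ) = 2/16 + 2/16 + 1/16 + 2/16 + 4/16 + 2/16 + 4/16 = 17/16 = 1.0625.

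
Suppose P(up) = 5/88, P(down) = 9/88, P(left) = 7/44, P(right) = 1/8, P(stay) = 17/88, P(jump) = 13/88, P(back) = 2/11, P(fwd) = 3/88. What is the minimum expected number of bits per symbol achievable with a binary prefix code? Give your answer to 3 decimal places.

2.898 bits/symbol

Repeatedly combine the two least-probable nodes; the expected code length is the sum of the merged weights.
merge 3/88 + 5/88 → 1/11
merge 1/11 + 9/88 → 17/88
merge 1/8 + 13/88 → 3/11
merge 7/44 + 2/11 → 15/44
merge 17/88 + 17/88 → 17/44
merge 3/11 + 15/44 → 27/44
merge 17/44 + 27/44 → 1
L = 1/11 + 17/88 + 3/11 + 15/44 + 17/44 + 27/44 + 1 = 255/88 ≈ 2.898 bits/symbol.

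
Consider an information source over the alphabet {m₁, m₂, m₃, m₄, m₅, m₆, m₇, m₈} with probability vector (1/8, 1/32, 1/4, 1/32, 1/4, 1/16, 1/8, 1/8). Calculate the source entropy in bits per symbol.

2.6875 bits

Each probability is a power of 1/2, so log₂(1/p) is an integer.
H = Σ p·log₂(1/p) = 1/8·3 + 1/32·5 + 1/4·2 + 1/32·5 + 1/4·2 + 1/16·4 + 1/8·3 + 1/8·3 = 2.6875 bits.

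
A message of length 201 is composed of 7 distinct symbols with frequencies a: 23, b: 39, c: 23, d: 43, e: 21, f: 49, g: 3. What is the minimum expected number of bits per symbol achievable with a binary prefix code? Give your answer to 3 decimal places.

2.662 bits/symbol

Probabilities are the counts divided by 201.
Repeatedly combine the two least-probable nodes; the expected code length is the sum of the merged weights.
merge 1/67 + 7/67 → 8/67
merge 23/201 + 23/201 → 46/201
merge 8/67 + 13/67 → 21/67
merge 43/201 + 46/201 → 89/201
merge 49/201 + 21/67 → 112/201
merge 89/201 + 112/201 → 1
L = 8/67 + 46/201 + 21/67 + 89/201 + 112/201 + 1 = 535/201 ≈ 2.662 bits/symbol.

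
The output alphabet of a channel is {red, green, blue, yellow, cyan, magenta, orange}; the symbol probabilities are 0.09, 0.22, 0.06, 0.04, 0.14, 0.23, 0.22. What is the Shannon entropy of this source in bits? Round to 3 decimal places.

2.588 bits

H = −Σ pᵢ log₂ pᵢ.
−0.09·log₂(0.09) = 0.3127
−0.22·log₂(0.22) = 0.4806
−0.06·log₂(0.06) = 0.2435
−0.04·log₂(0.04) = 0.1858
−0.14·log₂(0.14) = 0.3971
−0.23·log₂(0.23) = 0.4877
−0.22·log₂(0.22) = 0.4806
Sum ≈ 2.5879 → 2.588 bits.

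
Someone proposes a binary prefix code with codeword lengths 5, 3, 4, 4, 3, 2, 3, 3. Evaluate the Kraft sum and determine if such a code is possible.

With common denominator 2^5 = 32: Σ 2^(−ℓᵢ) = 1/32 + 4/32 + 2/32 + 2/32 + 4/32 + 8/32 + 4/32 + 4/32 = 29/32 = 0.90625.
Kraft's inequality requires Σ ≤ 1; here Σ = 0.90625 ≤ 1, so such a prefix code exists.

0.90625; yes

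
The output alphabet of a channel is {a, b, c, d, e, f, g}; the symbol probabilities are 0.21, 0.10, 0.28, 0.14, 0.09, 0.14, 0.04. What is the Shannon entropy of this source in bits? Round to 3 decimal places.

H = −Σ pᵢ log₂ pᵢ.
−0.21·log₂(0.21) = 0.4728
−0.10·log₂(0.10) = 0.3322
−0.28·log₂(0.28) = 0.5142
−0.14·log₂(0.14) = 0.3971
−0.09·log₂(0.09) = 0.3127
−0.14·log₂(0.14) = 0.3971
−0.04·log₂(0.04) = 0.1858
Sum ≈ 2.6119 → 2.612 bits.

2.612 bits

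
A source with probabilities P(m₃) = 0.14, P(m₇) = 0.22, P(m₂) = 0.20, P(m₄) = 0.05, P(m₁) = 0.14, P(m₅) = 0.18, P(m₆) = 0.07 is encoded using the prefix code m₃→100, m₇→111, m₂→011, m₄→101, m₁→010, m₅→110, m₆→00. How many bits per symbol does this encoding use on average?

2.93 bits/symbol

L̄ = Σ pᵢ·ℓᵢ = 0.14·3 + 0.22·3 + 0.20·3 + 0.05·3 + 0.14·3 + 0.18·3 + 0.07·2 = 2.93 bits/symbol.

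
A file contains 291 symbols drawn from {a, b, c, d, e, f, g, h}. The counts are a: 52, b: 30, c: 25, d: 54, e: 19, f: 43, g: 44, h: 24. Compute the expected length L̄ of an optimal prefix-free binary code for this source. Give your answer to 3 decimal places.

2.962 bits/symbol

Probabilities are the counts divided by 291.
Repeatedly combine the two least-probable nodes; the expected code length is the sum of the merged weights.
merge 19/291 + 8/97 → 43/291
merge 25/291 + 10/97 → 55/291
merge 43/291 + 43/291 → 86/291
merge 44/291 + 52/291 → 32/97
merge 18/97 + 55/291 → 109/291
merge 86/291 + 32/97 → 182/291
merge 109/291 + 182/291 → 1
L = 43/291 + 55/291 + 86/291 + 32/97 + 109/291 + 182/291 + 1 = 862/291 ≈ 2.962 bits/symbol.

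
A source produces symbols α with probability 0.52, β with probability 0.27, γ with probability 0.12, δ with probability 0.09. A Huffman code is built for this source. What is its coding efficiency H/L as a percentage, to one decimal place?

Entropy H = −Σ p log₂ p ≈ 1.6803 bits.
Huffman merges: 9/100+3/25→21/100; 21/100+27/100→12/25; 12/25+13/25→1. L = 169/100 ≈ 1.6900.
Efficiency = H/L = 1.6803/1.6900 = 99.4%.

99.4%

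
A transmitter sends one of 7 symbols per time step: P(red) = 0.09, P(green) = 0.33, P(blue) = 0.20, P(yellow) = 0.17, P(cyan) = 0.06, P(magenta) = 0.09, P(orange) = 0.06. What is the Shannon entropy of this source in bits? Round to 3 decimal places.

2.539 bits

H = −Σ pᵢ log₂ pᵢ.
−0.09·log₂(0.09) = 0.3127
−0.33·log₂(0.33) = 0.5278
−0.20·log₂(0.20) = 0.4644
−0.17·log₂(0.17) = 0.4346
−0.06·log₂(0.06) = 0.2435
−0.09·log₂(0.09) = 0.3127
−0.06·log₂(0.06) = 0.2435
Sum ≈ 2.5392 → 2.539 bits.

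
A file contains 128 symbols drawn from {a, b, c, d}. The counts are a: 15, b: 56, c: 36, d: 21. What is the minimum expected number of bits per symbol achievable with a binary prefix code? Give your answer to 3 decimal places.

1.844 bits/symbol

Probabilities are the counts divided by 128.
Repeatedly combine the two least-probable nodes; the expected code length is the sum of the merged weights.
merge 15/128 + 21/128 → 9/32
merge 9/32 + 9/32 → 9/16
merge 7/16 + 9/16 → 1
L = 9/32 + 9/16 + 1 = 59/32 ≈ 1.844 bits/symbol.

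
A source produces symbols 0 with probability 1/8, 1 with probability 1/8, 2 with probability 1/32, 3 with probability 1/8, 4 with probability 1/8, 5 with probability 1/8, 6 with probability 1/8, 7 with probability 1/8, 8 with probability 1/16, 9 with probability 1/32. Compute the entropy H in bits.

Each probability is a power of 1/2, so log₂(1/p) is an integer.
H = Σ p·log₂(1/p) = 1/8·3 + 1/8·3 + 1/32·5 + 1/8·3 + 1/8·3 + 1/8·3 + 1/8·3 + 1/8·3 + 1/16·4 + 1/32·5 = 3.1875 bits.

3.1875 bits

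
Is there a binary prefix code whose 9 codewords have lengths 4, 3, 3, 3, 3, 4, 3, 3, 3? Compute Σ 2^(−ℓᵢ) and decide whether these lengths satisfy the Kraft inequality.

With common denominator 2^4 = 16: Σ 2^(−ℓᵢ) = 1/16 + 2/16 + 2/16 + 2/16 + 2/16 + 1/16 + 2/16 + 2/16 + 2/16 = 16/16 = 1.
Kraft's inequality requires Σ ≤ 1; here Σ = 1 ≤ 1, so such a prefix code exists.

1; yes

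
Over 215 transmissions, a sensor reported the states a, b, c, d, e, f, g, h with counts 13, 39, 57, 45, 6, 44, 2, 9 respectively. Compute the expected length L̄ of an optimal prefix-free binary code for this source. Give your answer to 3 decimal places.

2.577 bits/symbol

Probabilities are the counts divided by 215.
Repeatedly combine the two least-probable nodes; the expected code length is the sum of the merged weights.
merge 2/215 + 6/215 → 8/215
merge 8/215 + 9/215 → 17/215
merge 13/215 + 17/215 → 6/43
merge 6/43 + 39/215 → 69/215
merge 44/215 + 9/43 → 89/215
merge 57/215 + 69/215 → 126/215
merge 89/215 + 126/215 → 1
L = 8/215 + 17/215 + 6/43 + 69/215 + 89/215 + 126/215 + 1 = 554/215 ≈ 2.577 bits/symbol.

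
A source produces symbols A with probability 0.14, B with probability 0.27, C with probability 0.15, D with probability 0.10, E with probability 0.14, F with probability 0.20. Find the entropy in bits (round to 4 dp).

H = −Σ pᵢ log₂ pᵢ.
−0.14·log₂(0.14) = 0.3971
−0.27·log₂(0.27) = 0.5100
−0.15·log₂(0.15) = 0.4105
−0.10·log₂(0.10) = 0.3322
−0.14·log₂(0.14) = 0.3971
−0.20·log₂(0.20) = 0.4644
Sum ≈ 2.5114 → 2.5114 bits.

2.5114 bits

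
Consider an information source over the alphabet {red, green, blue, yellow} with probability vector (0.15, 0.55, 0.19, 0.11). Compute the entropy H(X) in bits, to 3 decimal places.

H = −Σ pᵢ log₂ pᵢ.
−0.15·log₂(0.15) = 0.4105
−0.55·log₂(0.55) = 0.4744
−0.19·log₂(0.19) = 0.4552
−0.11·log₂(0.11) = 0.3503
Sum ≈ 1.6904 → 1.690 bits.

1.690 bits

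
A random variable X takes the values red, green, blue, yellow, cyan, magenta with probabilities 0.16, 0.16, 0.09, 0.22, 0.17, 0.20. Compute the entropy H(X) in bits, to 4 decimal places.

H = −Σ pᵢ log₂ pᵢ.
−0.16·log₂(0.16) = 0.4230
−0.16·log₂(0.16) = 0.4230
−0.09·log₂(0.09) = 0.3127
−0.22·log₂(0.22) = 0.4806
−0.17·log₂(0.17) = 0.4346
−0.20·log₂(0.20) = 0.4644
Sum ≈ 2.5382 → 2.5382 bits.

2.5382 bits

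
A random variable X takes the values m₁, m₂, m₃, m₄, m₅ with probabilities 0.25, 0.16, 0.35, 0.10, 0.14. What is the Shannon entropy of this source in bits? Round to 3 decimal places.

H = −Σ pᵢ log₂ pᵢ.
−0.25·log₂(0.25) = 0.5000
−0.16·log₂(0.16) = 0.4230
−0.35·log₂(0.35) = 0.5301
−0.10·log₂(0.10) = 0.3322
−0.14·log₂(0.14) = 0.3971
Sum ≈ 2.1824 → 2.182 bits.

2.182 bits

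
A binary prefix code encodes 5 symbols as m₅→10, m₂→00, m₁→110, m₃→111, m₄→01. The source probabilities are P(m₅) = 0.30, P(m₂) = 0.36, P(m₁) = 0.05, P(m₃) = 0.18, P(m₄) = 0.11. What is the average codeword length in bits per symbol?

L̄ = Σ pᵢ·ℓᵢ = 0.30·2 + 0.36·2 + 0.05·3 + 0.18·3 + 0.11·2 = 2.23 bits/symbol.

2.23 bits/symbol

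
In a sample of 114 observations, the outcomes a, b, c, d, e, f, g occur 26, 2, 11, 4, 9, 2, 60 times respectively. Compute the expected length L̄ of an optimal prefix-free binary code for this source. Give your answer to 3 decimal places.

1.974 bits/symbol

Probabilities are the counts divided by 114.
Repeatedly combine the two least-probable nodes; the expected code length is the sum of the merged weights.
merge 1/57 + 1/57 → 2/57
merge 2/57 + 2/57 → 4/57
merge 4/57 + 3/38 → 17/114
merge 11/114 + 17/114 → 14/57
merge 13/57 + 14/57 → 9/19
merge 9/19 + 10/19 → 1
L = 2/57 + 4/57 + 17/114 + 14/57 + 9/19 + 1 = 75/38 ≈ 1.974 bits/symbol.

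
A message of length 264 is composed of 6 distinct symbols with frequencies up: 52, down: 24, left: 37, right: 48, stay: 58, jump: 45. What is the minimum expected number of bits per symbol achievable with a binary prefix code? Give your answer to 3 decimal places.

2.583 bits/symbol

Probabilities are the counts divided by 264.
Repeatedly combine the two least-probable nodes; the expected code length is the sum of the merged weights.
merge 1/11 + 37/264 → 61/264
merge 15/88 + 2/11 → 31/88
merge 13/66 + 29/132 → 5/12
merge 61/264 + 31/88 → 7/12
merge 5/12 + 7/12 → 1
L = 61/264 + 31/88 + 5/12 + 7/12 + 1 = 31/12 ≈ 2.583 bits/symbol.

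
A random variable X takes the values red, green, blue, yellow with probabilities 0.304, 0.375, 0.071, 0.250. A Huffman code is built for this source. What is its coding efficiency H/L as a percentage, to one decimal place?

Entropy H = −Σ p log₂ p ≈ 1.8238 bits.
Huffman merges: 71/1000+1/4→321/1000; 38/125+321/1000→5/8; 3/8+5/8→1. L = 973/500 ≈ 1.9460.
Efficiency = H/L = 1.8238/1.9460 = 93.7%.

93.7%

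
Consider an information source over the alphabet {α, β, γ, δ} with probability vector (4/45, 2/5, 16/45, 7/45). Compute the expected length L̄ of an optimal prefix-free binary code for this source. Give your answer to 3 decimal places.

1.844 bits/symbol

Repeatedly combine the two least-probable nodes; the expected code length is the sum of the merged weights.
merge 4/45 + 7/45 → 11/45
merge 11/45 + 16/45 → 3/5
merge 2/5 + 3/5 → 1
L = 11/45 + 3/5 + 1 = 83/45 ≈ 1.844 bits/symbol.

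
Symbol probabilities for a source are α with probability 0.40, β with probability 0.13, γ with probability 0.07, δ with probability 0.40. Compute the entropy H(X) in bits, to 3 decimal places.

1.709 bits

H = −Σ pᵢ log₂ pᵢ.
−0.40·log₂(0.40) = 0.5288
−0.13·log₂(0.13) = 0.3826
−0.07·log₂(0.07) = 0.2686
−0.40·log₂(0.40) = 0.5288
Sum ≈ 1.7087 → 1.709 bits.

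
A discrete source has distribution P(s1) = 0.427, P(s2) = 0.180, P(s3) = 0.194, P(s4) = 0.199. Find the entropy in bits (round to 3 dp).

H = −Σ pᵢ log₂ pᵢ.
−0.427·log₂(0.427) = 0.5242
−0.180·log₂(0.180) = 0.4453
−0.194·log₂(0.194) = 0.4590
−0.199·log₂(0.199) = 0.4635
Sum ≈ 1.8920 → 1.892 bits.

1.892 bits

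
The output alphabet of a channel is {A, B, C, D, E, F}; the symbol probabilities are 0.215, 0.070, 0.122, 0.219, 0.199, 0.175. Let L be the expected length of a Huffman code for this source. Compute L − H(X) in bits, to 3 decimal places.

Entropy H = −Σ p log₂ p ≈ 2.4990 bits.
Huffman merges: 7/100+61/500→24/125; 7/40+24/125→367/1000; 199/1000+43/200→207/500; 219/1000+367/1000→293/500; 207/500+293/500→1. L = 2559/1000 ≈ 2.5590.
L − H = 2.5590 − 2.4990 = 0.060 bits.

0.060 bits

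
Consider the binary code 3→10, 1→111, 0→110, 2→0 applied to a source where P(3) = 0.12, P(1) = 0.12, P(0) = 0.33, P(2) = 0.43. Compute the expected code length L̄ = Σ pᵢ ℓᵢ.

2.02 bits/symbol

L̄ = Σ pᵢ·ℓᵢ = 0.12·2 + 0.12·3 + 0.33·3 + 0.43·1 = 2.02 bits/symbol.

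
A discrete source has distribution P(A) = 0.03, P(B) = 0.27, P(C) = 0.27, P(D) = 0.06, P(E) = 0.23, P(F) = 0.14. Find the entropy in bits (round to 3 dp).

H = −Σ pᵢ log₂ pᵢ.
−0.03·log₂(0.03) = 0.1518
−0.27·log₂(0.27) = 0.5100
−0.27·log₂(0.27) = 0.5100
−0.06·log₂(0.06) = 0.2435
−0.23·log₂(0.23) = 0.4877
−0.14·log₂(0.14) = 0.3971
Sum ≈ 2.3001 → 2.300 bits.

2.300 bits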